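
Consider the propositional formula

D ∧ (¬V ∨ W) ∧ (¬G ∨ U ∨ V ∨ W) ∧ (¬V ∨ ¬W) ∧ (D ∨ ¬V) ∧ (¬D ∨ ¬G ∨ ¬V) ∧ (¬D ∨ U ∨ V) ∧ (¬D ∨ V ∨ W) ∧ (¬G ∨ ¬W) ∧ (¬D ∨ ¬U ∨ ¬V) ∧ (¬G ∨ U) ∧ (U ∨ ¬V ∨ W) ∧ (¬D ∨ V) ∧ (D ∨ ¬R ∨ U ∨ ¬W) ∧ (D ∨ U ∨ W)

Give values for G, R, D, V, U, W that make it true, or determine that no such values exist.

Unsatisfiable — no assignment works.

Case D = True:
  (¬D ∨ V) forces V = True.
  (¬V ∨ W) forces W = True.
  Clause (¬V ∨ ¬W) is falsified — contradiction.
Case D = False:
  Clause (D) is falsified — contradiction.
Both cases fail, so the formula is unsatisfiable.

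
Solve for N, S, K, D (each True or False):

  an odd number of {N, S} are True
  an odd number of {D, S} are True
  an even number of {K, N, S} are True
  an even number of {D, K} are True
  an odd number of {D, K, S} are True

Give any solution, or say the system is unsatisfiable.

Adding constraints 1, 2, 3, 5 mod 2: every variable appears an even number of times on the left, so the left side is 0.
But the right sides sum to 1 (mod 2). 0 ≠ 1 — the system is inconsistent.

The formula is unsatisfiable.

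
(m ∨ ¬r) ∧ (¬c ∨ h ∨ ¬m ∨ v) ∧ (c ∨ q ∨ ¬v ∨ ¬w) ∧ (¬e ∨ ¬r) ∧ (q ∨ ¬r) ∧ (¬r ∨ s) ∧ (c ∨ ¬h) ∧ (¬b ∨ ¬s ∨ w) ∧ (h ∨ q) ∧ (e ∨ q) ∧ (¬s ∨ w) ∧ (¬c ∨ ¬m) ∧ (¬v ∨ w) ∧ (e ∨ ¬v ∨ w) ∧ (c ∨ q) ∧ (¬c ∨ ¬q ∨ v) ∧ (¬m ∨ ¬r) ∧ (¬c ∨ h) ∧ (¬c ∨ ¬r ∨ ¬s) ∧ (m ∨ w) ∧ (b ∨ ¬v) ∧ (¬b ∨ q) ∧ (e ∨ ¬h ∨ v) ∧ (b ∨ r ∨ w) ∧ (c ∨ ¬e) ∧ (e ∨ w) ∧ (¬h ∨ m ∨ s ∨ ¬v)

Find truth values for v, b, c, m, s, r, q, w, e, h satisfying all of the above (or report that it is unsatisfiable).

Set v = True.
  then (¬v ∨ w) forces w = True.
  then (b ∨ ¬v) forces b = True.
  then (¬b ∨ q) forces q = True.
Set c = False.
  then (c ∨ ¬h) forces h = False.
  then (c ∨ ¬e) forces e = False.
Set m = True.
  then (¬m ∨ ¬r) forces r = False.
Set s = True.
All clauses satisfied.

v = True, b = True, c = False, m = True, s = True, r = False, q = True, w = True, e = False, h = False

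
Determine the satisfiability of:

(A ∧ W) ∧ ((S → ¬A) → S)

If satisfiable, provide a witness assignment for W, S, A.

W = True, S = True, A = True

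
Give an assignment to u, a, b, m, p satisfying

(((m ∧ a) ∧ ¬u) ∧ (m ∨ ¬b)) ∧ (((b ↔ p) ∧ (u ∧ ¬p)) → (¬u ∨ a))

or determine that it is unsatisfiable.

u: False, a: True, b: False, m: True, p: True

  ((m ∧ a) ∧ ¬u) ∧ (m ∨ ¬b) = True
    (m ∧ a) ∧ ¬u = True
      m ∧ a = True
      ¬u = True
    m ∨ ¬b = True
      ¬b = True
  ((b ↔ p) ∧ (u ∧ ¬p)) → (¬u ∨ a) = True
    (b ↔ p) ∧ (u ∧ ¬p) = False
      b ↔ p = False
      u ∧ ¬p = False
        ¬p = False
    ¬u ∨ a = True
      ¬u = True
Both conjuncts True, so the formula holds.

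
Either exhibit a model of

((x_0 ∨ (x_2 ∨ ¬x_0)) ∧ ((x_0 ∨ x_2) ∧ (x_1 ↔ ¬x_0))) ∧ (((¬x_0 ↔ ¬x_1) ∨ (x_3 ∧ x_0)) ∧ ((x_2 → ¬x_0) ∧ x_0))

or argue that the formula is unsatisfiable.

x_0 = True; x_1 = False; x_2 = False; x_3 = True

  (x_0 ∨ (x_2 ∨ ¬x_0)) ∧ ((x_0 ∨ x_2) ∧ (x_1 ↔ ¬x_0)) = True
    x_0 ∨ (x_2 ∨ ¬x_0) = True
      x_2 ∨ ¬x_0 = False
        ¬x_0 = False
    (x_0 ∨ x_2) ∧ (x_1 ↔ ¬x_0) = True
      x_0 ∨ x_2 = True
      x_1 ↔ ¬x_0 = True
        ¬x_0 = False
  ((¬x_0 ↔ ¬x_1) ∨ (x_3 ∧ x_0)) ∧ ((x_2 → ¬x_0) ∧ x_0) = True
    (¬x_0 ↔ ¬x_1) ∨ (x_3 ∧ x_0) = True
      ¬x_0 ↔ ¬x_1 = False
        ¬x_0 = False
        ¬x_1 = True
      x_3 ∧ x_0 = True
    (x_2 → ¬x_0) ∧ x_0 = True
      x_2 → ¬x_0 = True
        ¬x_0 = False
Both conjuncts True, so the formula holds.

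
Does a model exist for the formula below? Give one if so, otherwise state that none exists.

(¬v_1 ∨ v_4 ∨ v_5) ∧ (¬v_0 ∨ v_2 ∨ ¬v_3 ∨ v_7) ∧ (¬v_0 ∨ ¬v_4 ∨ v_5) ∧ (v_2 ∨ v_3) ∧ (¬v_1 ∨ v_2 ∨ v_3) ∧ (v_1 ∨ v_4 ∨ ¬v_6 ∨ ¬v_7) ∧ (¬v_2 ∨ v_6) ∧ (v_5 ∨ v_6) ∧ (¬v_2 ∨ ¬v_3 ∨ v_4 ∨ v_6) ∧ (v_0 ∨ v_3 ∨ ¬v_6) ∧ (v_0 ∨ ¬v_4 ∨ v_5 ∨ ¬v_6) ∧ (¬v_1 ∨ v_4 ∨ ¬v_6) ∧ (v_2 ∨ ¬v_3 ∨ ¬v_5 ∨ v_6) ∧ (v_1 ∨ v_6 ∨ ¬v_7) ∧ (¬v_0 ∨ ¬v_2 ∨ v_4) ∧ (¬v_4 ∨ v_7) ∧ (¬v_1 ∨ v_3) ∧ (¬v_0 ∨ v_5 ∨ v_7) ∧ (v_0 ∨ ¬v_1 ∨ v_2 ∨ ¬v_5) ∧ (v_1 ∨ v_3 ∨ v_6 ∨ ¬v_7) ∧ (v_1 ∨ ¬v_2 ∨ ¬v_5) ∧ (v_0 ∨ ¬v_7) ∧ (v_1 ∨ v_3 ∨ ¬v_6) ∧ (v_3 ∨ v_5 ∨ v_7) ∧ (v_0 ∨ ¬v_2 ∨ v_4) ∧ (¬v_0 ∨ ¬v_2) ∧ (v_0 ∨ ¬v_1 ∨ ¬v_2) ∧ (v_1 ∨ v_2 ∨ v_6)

Set v_0 = False.
  then (v_0 ∨ ¬v_7) forces v_7 = False.
  then (¬v_4 ∨ v_7) forces v_4 = False.
  then (v_0 ∨ ¬v_2 ∨ v_4) forces v_2 = False.
  then (v_2 ∨ v_3) forces v_3 = True.
Try v_1 = True:
  (¬v_1 ∨ v_4 ∨ v_5) forces v_5 = True.
  clause (v_0 ∨ ¬v_1 ∨ v_2 ∨ ¬v_5) is falsified — backtrack.
So v_1 = False.
  then (v_1 ∨ v_2 ∨ v_6) forces v_6 = True.
Set v_5 = False.
All clauses satisfied.

v_0: False; v_1: False; v_2: False; v_3: True; v_4: False; v_5: False; v_6: True; v_7: False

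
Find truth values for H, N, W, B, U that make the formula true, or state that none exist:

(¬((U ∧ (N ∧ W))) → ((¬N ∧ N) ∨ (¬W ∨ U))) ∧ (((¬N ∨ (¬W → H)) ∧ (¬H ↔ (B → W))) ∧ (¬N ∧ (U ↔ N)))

H=F, N=F, W=F, B=F, U=F

  ¬((U ∧ (N ∧ W))) → ((¬N ∧ N) ∨ (¬W ∨ U)) = True
    ¬((U ∧ (N ∧ W))) = True
      U ∧ (N ∧ W) = False
        N ∧ W = False
    (¬N ∧ N) ∨ (¬W ∨ U) = True
      ¬N ∧ N = False
        ¬N = True
      ¬W ∨ U = True
        ¬W = True
  ((¬N ∨ (¬W → H)) ∧ (¬H ↔ (B → W))) ∧ (¬N ∧ (U ↔ N)) = True
    (¬N ∨ (¬W → H)) ∧ (¬H ↔ (B → W)) = True
      ¬N ∨ (¬W → H) = True
        ¬N = True
        ¬W → H = False
          ¬W = True
      ¬H ↔ (B → W) = True
        ¬H = True
        B → W = True
    ¬N ∧ (U ↔ N) = True
      ¬N = True
      U ↔ N = True
Both conjuncts True, so the formula holds.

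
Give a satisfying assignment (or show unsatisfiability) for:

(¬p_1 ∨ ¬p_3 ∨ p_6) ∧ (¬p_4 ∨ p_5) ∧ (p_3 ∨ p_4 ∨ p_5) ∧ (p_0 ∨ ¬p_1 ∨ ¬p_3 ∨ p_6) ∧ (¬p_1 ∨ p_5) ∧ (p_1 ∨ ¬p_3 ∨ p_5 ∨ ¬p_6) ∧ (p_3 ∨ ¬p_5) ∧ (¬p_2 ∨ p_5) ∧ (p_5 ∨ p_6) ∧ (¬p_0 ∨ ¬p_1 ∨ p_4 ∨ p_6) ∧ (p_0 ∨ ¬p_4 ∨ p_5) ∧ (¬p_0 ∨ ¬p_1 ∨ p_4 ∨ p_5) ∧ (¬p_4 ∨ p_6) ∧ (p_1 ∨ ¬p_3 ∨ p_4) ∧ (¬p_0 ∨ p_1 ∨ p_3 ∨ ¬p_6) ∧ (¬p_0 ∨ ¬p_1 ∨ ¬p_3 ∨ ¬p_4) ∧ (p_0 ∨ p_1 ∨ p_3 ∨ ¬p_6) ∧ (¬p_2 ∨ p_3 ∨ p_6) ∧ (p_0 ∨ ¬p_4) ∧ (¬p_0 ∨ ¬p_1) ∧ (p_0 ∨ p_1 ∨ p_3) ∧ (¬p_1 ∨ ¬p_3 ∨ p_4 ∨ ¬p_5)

p_0: True, p_1: False, p_2: True, p_3: True, p_4: True, p_5: True, p_6: True

Set p_0 = True.
  then (¬p_0 ∨ ¬p_1) forces p_1 = False.
Set p_2 = True.
  then (¬p_2 ∨ p_5) forces p_5 = True.
  then (p_3 ∨ ¬p_5) forces p_3 = True.
  then (p_1 ∨ ¬p_3 ∨ p_4) forces p_4 = True.
  then (¬p_4 ∨ p_6) forces p_6 = True.
All clauses satisfied.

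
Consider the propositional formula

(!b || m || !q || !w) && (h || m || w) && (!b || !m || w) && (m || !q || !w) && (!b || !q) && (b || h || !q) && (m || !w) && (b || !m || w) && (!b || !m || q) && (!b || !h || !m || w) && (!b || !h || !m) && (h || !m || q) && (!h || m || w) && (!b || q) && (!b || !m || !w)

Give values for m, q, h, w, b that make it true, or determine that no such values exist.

Try m = False:
  (m || !w) forces w = False.
  (h || m || w) forces h = True.
  clause (!h || m || w) is falsified — backtrack.
So m = True.
Set q = False.
  then (!b || !m || q) forces b = False.
  then (h || !m || q) forces h = True.
  then (b || !m || w) forces w = True.
All clauses satisfied.

m=T; q=F; h=T; w=T; b=F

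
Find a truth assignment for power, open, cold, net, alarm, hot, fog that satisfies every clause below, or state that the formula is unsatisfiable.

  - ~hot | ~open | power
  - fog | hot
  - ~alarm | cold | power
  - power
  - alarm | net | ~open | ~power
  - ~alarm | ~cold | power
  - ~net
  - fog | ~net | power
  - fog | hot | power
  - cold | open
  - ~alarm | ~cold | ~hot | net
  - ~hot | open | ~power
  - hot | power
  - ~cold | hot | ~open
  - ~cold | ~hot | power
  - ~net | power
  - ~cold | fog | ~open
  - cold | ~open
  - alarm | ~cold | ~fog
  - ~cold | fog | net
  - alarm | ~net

power = True, open = False, cold = True, net = False, alarm = True, hot = False, fog = True

Unit clause (power) forces power = True.
Unit clause (~net) forces net = False.
Set open = False.
  then (cold | open) forces cold = True.
  then (~hot | open | ~power) forces hot = False.
  then (~cold | fog | net) forces fog = True.
  then (alarm | ~cold | ~fog) forces alarm = True.
All clauses satisfied.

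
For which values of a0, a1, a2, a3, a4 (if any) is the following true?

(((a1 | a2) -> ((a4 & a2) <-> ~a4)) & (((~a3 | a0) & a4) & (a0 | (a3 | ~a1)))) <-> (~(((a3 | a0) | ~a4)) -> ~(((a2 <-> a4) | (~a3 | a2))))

a0=T; a1=T; a2=F; a3=F; a4=T

  (((a1 | a2) -> ((a4 & a2) <-> ~a4)) & (((~a3 | a0) & a4) & (a0 | (a3 | ~a1)))) <-> (~(((a3 | a0) | ~a4)) -> ~(((a2 <-> a4) | (~a3 | a2)))) = True
    ((a1 | a2) -> ((a4 & a2) <-> ~a4)) & (((~a3 | a0) & a4) & (a0 | (a3 | ~a1))) = True
      (a1 | a2) -> ((a4 & a2) <-> ~a4) = True
        a1 | a2 = True
        (a4 & a2) <-> ~a4 = True
          a4 & a2 = False
          ~a4 = False
      ((~a3 | a0) & a4) & (a0 | (a3 | ~a1)) = True
        (~a3 | a0) & a4 = True
          ~a3 | a0 = True
            ~a3 = True
        a0 | (a3 | ~a1) = True
          a3 | ~a1 = False
            ~a1 = False
    ~(((a3 | a0) | ~a4)) -> ~(((a2 <-> a4) | (~a3 | a2))) = True
      ~(((a3 | a0) | ~a4)) = False
        (a3 | a0) | ~a4 = True
          a3 | a0 = True
          ~a4 = False
      ~(((a2 <-> a4) | (~a3 | a2))) = False
        (a2 <-> a4) | (~a3 | a2) = True
          a2 <-> a4 = False
          ~a3 | a2 = True
            ~a3 = True
The formula evaluates to True.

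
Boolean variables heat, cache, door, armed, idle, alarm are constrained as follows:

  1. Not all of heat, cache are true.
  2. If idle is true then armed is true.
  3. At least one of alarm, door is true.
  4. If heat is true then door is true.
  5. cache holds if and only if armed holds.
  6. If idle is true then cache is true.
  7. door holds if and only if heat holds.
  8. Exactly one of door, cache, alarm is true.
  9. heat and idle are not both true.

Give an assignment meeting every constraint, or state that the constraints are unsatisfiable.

heat = True, cache = False, door = True, armed = False, idle = False, alarm = False

  (1) {heat, cache}: 1/2 true — not all ✓
  (2) idle=F ⇒ armed: vacuous ✓
  (3) {alarm, door}: 1 true — at least one ✓
  (4) heat=T ⇒ door: T ✓
  (5) cache=F, armed=F — same ✓
  (6) idle=F ⇒ cache: vacuous ✓
  (7) door=T, heat=T — same ✓
  (8) {door, cache, alarm}: 1 true — exactly one ✓
  (9) heat=T, idle=F — not both ✓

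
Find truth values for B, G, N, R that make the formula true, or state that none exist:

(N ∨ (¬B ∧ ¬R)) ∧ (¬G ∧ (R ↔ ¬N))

B = False, G = False, N = True, R = False

  N ∨ (¬B ∧ ¬R) = True
    ¬B ∧ ¬R = True
      ¬B = True
      ¬R = True
  ¬G ∧ (R ↔ ¬N) = True
    ¬G = True
    R ↔ ¬N = True
      ¬N = False
Both conjuncts True, so the formula holds.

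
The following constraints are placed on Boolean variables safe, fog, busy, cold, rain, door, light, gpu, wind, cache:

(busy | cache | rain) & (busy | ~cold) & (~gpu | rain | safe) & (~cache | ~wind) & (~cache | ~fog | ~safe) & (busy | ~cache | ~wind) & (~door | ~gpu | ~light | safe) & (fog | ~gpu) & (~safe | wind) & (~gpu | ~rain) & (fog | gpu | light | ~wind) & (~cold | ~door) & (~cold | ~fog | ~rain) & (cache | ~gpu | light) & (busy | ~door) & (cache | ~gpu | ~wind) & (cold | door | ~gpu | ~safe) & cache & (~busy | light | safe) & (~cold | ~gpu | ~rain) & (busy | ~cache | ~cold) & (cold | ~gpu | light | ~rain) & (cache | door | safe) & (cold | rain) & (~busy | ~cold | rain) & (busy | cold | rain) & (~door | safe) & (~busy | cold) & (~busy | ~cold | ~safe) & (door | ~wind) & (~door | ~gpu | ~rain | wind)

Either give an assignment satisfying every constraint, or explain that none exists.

safe: False, fog: False, busy: False, cold: False, rain: True, door: False, light: False, gpu: False, wind: False, cache: True

Unit clause (cache) forces cache = True.
In (~cache | ~wind) only ~wind is left, so wind = False.
In (~safe | wind) only ~safe is left, so safe = False.
In (~door | safe) only ~door is left, so door = False.
Set fog = False.
  then (fog | ~gpu) forces gpu = False.
Set busy = False.
  then (busy | ~cold) forces cold = False.
  then (cold | rain) forces rain = True.
Set light = False.
All clauses satisfied.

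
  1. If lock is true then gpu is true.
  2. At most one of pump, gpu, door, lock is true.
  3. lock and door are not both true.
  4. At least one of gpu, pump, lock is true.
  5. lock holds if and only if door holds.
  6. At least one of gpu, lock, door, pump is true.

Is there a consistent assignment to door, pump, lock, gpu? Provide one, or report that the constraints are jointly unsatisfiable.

door: False, pump: True, lock: False, gpu: False

  (1) lock=F ⇒ gpu: vacuous ✓
  (2) {pump, gpu, door, lock}: 1 true — at most one ✓
  (3) lock=F, door=F — not both ✓
  (4) {gpu, pump, lock}: 1 true — at least one ✓
  (5) lock=F, door=F — same ✓
  (6) {gpu, lock, door, pump}: 1 true — at least one ✓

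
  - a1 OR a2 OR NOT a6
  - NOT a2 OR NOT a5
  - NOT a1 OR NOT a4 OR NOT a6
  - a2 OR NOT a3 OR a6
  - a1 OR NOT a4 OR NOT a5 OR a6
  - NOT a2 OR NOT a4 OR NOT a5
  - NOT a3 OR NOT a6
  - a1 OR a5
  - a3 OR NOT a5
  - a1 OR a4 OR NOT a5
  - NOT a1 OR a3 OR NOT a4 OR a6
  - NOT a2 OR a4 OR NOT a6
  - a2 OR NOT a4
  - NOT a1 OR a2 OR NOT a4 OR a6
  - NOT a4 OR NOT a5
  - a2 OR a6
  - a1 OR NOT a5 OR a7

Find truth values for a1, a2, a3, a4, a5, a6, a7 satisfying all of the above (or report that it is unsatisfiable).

Try a1 = False:
  (a1 OR a5) forces a5 = True.
  (NOT a2 OR NOT a5) forces a2 = False.
  (a1 OR a2 OR NOT a6) forces a6 = False.
  clause (a2 OR a6) is falsified — backtrack.
So a1 = True.
Set a2 = True.
  then (NOT a2 OR NOT a5) forces a5 = False.
Set a3 = True.
  then (NOT a3 OR NOT a6) forces a6 = False.
Set a4 = False.
Set a7 = True.
All clauses satisfied.

a1 = True, a2 = True, a3 = True, a4 = False, a5 = False, a6 = False, a7 = True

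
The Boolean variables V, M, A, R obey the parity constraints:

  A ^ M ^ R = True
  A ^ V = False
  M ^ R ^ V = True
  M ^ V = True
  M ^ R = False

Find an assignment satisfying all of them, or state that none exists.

V: True; M: False; A: True; R: False

A ^ M ^ R = T ^ F ^ F = True ✓
A ^ V = T ^ T = False ✓
M ^ R ^ V = F ^ F ^ T = True ✓
M ^ V = F ^ T = True ✓
M ^ R = F ^ F = False ✓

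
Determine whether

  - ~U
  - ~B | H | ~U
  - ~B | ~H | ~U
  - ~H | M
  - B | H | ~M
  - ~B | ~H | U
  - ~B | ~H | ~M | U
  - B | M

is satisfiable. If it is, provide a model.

Unit clause (~U) forces U = False.
Set M = False.
  then (~H | M) forces H = False.
  then (B | M) forces B = True.
Check each clause:
  (~U): ~U holds.
  (~B | H | ~U): ~U holds.
  (~B | ~H | ~U): ~H holds.
  (~H | M): ~H holds.
  (B | H | ~M): B holds.
  (~B | ~H | U): ~H holds.
  (~B | ~H | ~M | U): ~H holds.
  (B | M): B holds.
All clauses satisfied.

M = False; U = False; B = True; H = False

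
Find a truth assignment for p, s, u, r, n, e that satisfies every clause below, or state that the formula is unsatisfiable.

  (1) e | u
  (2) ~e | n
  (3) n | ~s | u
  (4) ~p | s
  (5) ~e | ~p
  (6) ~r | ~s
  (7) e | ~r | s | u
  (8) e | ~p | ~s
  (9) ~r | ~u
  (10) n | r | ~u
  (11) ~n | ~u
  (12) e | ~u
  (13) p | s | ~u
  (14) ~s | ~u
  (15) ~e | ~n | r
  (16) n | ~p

Try p = True:
  (~p | s) forces s = True.
  (~e | ~p) forces e = False.
  clause (e | ~p | ~s) is falsified — backtrack.
So p = False.
Set s = False.
  then (p | s | ~u) forces u = False.
  then (e | u) forces e = True.
  then (~e | n) forces n = True.
  then (~e | ~n | r) forces r = True.
All clauses satisfied.

p = False; s = False; u = False; r = True; n = True; e = True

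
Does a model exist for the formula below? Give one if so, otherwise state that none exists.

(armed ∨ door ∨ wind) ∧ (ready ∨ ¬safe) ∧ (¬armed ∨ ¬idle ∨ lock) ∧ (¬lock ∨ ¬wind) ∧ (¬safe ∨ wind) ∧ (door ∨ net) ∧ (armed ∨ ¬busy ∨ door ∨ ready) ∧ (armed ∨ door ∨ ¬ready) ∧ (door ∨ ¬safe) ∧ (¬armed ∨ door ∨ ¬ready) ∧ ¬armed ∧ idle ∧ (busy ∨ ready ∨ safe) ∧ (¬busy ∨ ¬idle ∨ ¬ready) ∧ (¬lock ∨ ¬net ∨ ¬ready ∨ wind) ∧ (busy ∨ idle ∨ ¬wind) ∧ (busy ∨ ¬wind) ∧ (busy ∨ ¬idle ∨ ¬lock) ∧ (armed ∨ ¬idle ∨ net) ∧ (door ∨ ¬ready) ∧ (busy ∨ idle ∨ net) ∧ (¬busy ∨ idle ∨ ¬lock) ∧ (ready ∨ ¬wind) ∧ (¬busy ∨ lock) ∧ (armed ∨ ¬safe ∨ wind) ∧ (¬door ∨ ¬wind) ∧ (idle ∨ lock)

Unit clause (¬armed) forces armed = False.
Unit clause (idle) forces idle = True.
In (armed ∨ ¬idle ∨ net) only net is left, so net = True.
Try wind = True:
  (¬lock ∨ ¬wind) forces lock = False.
  (busy ∨ ¬wind) forces busy = True.
  clause (¬busy ∨ lock) is falsified — backtrack.
So wind = False.
  then (armed ∨ door ∨ wind) forces door = True.
  then (¬safe ∨ wind) forces safe = False.
Set busy = False.
  then (busy ∨ ready ∨ safe) forces ready = True.
  then (¬lock ∨ ¬net ∨ ¬ready ∨ wind) forces lock = False.
All clauses satisfied.

wind: False; net: True; idle: True; door: True; armed: False; busy: False; ready: True; lock: False; safe: False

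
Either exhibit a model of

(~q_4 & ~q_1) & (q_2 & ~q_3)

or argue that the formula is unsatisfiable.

q_1 = False, q_2 = True, q_3 = False, q_4 = False

  ~q_4 & ~q_1 = True
    ~q_4 = True
    ~q_1 = True
  q_2 & ~q_3 = True
    ~q_3 = True
Both conjuncts True, so the formula holds.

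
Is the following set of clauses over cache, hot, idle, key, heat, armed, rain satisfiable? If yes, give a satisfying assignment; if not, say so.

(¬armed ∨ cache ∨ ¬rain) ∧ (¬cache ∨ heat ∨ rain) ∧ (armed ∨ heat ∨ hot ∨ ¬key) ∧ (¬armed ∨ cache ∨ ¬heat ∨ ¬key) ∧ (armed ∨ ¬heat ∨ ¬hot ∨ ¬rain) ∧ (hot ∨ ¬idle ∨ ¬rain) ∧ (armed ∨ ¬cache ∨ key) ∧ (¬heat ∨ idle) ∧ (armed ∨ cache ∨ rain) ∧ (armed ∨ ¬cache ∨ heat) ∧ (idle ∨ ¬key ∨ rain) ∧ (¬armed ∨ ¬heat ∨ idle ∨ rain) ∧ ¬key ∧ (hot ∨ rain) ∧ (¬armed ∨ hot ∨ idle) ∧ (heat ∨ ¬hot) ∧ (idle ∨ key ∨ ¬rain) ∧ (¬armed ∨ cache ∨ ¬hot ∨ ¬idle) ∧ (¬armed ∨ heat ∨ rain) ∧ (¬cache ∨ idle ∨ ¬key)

cache = True, hot = True, idle = True, key = False, heat = True, armed = True, rain = True

Unit clause (¬key) forces key = False.
Set cache = True.
  then (armed ∨ ¬cache ∨ key) forces armed = True.
Try hot = False:
  (hot ∨ rain) forces rain = True.
  (hot ∨ ¬idle ∨ ¬rain) forces idle = False.
  clause (¬armed ∨ hot ∨ idle) is falsified — backtrack.
So hot = True.
  then (heat ∨ ¬hot) forces heat = True.
  then (¬heat ∨ idle) forces idle = True.
Set rain = True.
All clauses satisfied.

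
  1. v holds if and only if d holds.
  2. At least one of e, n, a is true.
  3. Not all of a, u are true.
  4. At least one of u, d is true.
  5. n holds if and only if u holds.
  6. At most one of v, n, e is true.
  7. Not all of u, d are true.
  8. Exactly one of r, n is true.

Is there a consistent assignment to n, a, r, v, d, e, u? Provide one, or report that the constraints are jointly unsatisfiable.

n=T, a=F, r=F, v=F, d=F, e=F, u=T

  (1) v=F, d=F — same ✓
  (2) {e, n, a}: 1 true — at least one ✓
  (3) {a, u}: 1/2 true — not all ✓
  (4) {u, d}: 1 true — at least one ✓
  (5) n=T, u=T — same ✓
  (6) {v, n, e}: 1 true — at most one ✓
  (7) {u, d}: 1/2 true — not all ✓
  (8) {r, n}: 1 true — exactly one ✓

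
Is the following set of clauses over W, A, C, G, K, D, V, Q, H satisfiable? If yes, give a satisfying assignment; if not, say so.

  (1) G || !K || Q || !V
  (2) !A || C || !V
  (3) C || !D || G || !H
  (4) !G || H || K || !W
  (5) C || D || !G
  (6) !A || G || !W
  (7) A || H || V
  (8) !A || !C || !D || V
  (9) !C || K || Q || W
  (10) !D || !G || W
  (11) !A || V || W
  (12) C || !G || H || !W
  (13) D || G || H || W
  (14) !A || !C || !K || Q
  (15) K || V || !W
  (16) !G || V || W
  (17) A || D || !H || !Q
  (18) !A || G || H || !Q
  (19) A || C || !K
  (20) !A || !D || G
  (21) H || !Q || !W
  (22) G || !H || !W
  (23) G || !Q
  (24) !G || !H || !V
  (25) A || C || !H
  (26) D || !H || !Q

Set W = True.
Set A = False.
Set C = True.
Set G = True.
Try K = False:
  (!G || H || K || !W) forces H = True.
  (K || V || !W) forces V = True.
  clause (!G || !H || !V) is falsified — backtrack.
So K = True.
Set D = False.
Set V = True.
  then (!G || !H || !V) forces H = False.
  then (H || !Q || !W) forces Q = False.
All clauses satisfied.

W = True; A = False; C = True; G = True; K = True; D = False; V = True; Q = False; H = False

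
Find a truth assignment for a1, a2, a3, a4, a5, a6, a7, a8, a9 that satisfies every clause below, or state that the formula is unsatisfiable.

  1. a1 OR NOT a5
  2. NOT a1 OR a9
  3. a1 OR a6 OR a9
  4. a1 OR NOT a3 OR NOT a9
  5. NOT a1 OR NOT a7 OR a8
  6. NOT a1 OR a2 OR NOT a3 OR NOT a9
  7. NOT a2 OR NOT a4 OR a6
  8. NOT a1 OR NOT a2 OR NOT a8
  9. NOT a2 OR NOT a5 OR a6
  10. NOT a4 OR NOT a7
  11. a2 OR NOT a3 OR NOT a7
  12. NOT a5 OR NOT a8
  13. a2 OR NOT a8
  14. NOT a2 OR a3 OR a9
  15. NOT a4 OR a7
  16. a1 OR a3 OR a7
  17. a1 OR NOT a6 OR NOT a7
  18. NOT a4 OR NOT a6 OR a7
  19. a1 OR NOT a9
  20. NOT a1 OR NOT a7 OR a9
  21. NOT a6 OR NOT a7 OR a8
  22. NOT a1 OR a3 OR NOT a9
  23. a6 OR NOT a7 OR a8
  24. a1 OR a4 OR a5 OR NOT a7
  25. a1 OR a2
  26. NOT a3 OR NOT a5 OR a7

a1=F, a2=T, a3=T, a4=F, a5=F, a6=T, a7=F, a8=T, a9=F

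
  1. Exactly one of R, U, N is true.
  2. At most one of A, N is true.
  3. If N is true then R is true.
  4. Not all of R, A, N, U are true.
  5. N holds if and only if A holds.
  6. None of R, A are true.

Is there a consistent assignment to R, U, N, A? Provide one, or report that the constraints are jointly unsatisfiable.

R = False, U = True, N = False, A = False

  (1) {R, U, N}: 1 true — exactly one ✓
  (2) {A, N}: 0 true — at most one ✓
  (3) N=F ⇒ R: vacuous ✓
  (4) {R, A, N, U}: 1/4 true — not all ✓
  (5) N=F, A=F — same ✓
  (6) {R, A}: 0 true — none ✓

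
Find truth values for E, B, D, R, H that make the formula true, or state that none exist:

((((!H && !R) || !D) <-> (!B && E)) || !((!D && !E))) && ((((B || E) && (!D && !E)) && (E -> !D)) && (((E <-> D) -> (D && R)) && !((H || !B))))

The formula is unsatisfiable.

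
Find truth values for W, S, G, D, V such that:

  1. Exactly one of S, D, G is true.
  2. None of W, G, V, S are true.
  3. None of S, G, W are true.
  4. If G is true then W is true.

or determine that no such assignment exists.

W = False, S = False, G = False, D = True, V = False

  (1) {S, D, G}: 1 true — exactly one ✓
  (2) {W, G, V, S}: 0 true — none ✓
  (3) {S, G, W}: 0 true — none ✓
  (4) G=F ⇒ W: vacuous ✓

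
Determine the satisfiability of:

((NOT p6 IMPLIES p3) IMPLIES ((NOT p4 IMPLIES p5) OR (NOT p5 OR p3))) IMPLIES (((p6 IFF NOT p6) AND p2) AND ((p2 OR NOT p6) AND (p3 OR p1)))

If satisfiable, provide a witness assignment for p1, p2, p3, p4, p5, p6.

Unsatisfiable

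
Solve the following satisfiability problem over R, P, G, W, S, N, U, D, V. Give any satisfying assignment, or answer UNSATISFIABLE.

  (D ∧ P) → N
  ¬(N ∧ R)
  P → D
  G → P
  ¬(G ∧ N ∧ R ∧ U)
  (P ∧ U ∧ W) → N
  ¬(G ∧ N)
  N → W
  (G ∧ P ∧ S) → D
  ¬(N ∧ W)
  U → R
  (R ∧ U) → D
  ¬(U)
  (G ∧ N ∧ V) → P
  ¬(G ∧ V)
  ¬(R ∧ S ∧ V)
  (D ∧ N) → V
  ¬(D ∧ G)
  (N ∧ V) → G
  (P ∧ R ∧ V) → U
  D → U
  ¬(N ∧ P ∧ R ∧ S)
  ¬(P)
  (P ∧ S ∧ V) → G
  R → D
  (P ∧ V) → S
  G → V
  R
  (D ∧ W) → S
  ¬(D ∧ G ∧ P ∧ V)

Case R = True:
  (¬U) forces U = False.
  (¬P) forces P = False.
  (¬G ∨ P) forces G = False.
  (¬D ∨ U) forces D = False.
  Clause (D ∨ ¬R) is falsified — contradiction.
Case R = False:
  Clause (R) is falsified — contradiction.
Both cases fail, so the formula is unsatisfiable.

No satisfying assignment exists.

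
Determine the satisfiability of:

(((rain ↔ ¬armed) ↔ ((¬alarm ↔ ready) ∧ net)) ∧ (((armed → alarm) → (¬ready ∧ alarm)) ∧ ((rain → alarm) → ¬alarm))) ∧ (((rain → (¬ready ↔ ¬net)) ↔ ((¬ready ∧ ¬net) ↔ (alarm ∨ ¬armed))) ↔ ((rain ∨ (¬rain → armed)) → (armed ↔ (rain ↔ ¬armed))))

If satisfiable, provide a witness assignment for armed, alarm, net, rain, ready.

armed = True, alarm = False, net = True, rain = False, ready = True

  ((rain ↔ ¬armed) ↔ ((¬alarm ↔ ready) ∧ net)) ∧ (((armed → alarm) → (¬ready ∧ alarm)) ∧ ((rain → alarm) → ¬alarm)) = True
    (rain ↔ ¬armed) ↔ ((¬alarm ↔ ready) ∧ net) = True
      rain ↔ ¬armed = True
        ¬armed = False
      (¬alarm ↔ ready) ∧ net = True
        ¬alarm ↔ ready = True
          ¬alarm = True
    ((armed → alarm) → (¬ready ∧ alarm)) ∧ ((rain → alarm) → ¬alarm) = True
      (armed → alarm) → (¬ready ∧ alarm) = True
        armed → alarm = False
        ¬ready ∧ alarm = False
          ¬ready = False
      (rain → alarm) → ¬alarm = True
        rain → alarm = True
        ¬alarm = True
  ((rain → (¬ready ↔ ¬net)) ↔ ((¬ready ∧ ¬net) ↔ (alarm ∨ ¬armed))) ↔ ((rain ∨ (¬rain → armed)) → (armed ↔ (rain ↔ ¬armed))) = True
    (rain → (¬ready ↔ ¬net)) ↔ ((¬ready ∧ ¬net) ↔ (alarm ∨ ¬armed)) = True
      rain → (¬ready ↔ ¬net) = True
        ¬ready ↔ ¬net = True
          ¬ready = False
          ¬net = False
      (¬ready ∧ ¬net) ↔ (alarm ∨ ¬armed) = True
        ¬ready ∧ ¬net = False
          ¬ready = False
          ¬net = False
        alarm ∨ ¬armed = False
          ¬armed = False
    (rain ∨ (¬rain → armed)) → (armed ↔ (rain ↔ ¬armed)) = True
      rain ∨ (¬rain → armed) = True
        ¬rain → armed = True
          ¬rain = True
      armed ↔ (rain ↔ ¬armed) = True
        rain ↔ ¬armed = True
          ¬armed = False
Both conjuncts True, so the formula holds.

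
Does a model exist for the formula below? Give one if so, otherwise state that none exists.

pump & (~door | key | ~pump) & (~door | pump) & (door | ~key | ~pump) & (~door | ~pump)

door=F, pump=T, key=F

Unit clause (pump) forces pump = True.
In (~door | ~pump) only ~door is left, so door = False.
In (door | ~key | ~pump) only ~key is left, so key = False.
Check each clause:
  (pump): pump holds.
  (~door | key | ~pump): ~door holds.
  (~door | pump): ~door holds.
  (door | ~key | ~pump): ~key holds.
  (~door | ~pump): ~door holds.
All clauses satisfied.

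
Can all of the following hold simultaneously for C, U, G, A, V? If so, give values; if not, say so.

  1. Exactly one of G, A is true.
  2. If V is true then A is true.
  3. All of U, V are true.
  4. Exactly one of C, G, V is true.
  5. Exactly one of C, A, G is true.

C = False, U = True, G = False, A = True, V = True

  (1) {G, A}: 1 true — exactly one ✓
  (2) V=T ⇒ A: T ✓
  (3) {U, V}: all 2 true ✓
  (4) {C, G, V}: 1 true — exactly one ✓
  (5) {C, A, G}: 1 true — exactly one ✓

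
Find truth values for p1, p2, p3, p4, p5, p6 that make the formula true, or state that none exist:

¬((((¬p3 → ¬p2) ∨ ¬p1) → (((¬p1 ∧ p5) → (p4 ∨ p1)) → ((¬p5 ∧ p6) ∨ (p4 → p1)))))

p1: False; p2: False; p3: True; p4: True; p5: True; p6: True

  ¬((((¬p3 → ¬p2) ∨ ¬p1) → (((¬p1 ∧ p5) → (p4 ∨ p1)) → ((¬p5 ∧ p6) ∨ (p4 → p1))))) = True
    ((¬p3 → ¬p2) ∨ ¬p1) → (((¬p1 ∧ p5) → (p4 ∨ p1)) → ((¬p5 ∧ p6) ∨ (p4 → p1))) = False
      (¬p3 → ¬p2) ∨ ¬p1 = True
        ¬p3 → ¬p2 = True
          ¬p3 = False
          ¬p2 = True
        ¬p1 = True
      ((¬p1 ∧ p5) → (p4 ∨ p1)) → ((¬p5 ∧ p6) ∨ (p4 → p1)) = False
        (¬p1 ∧ p5) → (p4 ∨ p1) = True
          ¬p1 ∧ p5 = True
            ¬p1 = True
          p4 ∨ p1 = True
        (¬p5 ∧ p6) ∨ (p4 → p1) = False
          ¬p5 ∧ p6 = False
            ¬p5 = False
          p4 → p1 = False
The formula evaluates to True.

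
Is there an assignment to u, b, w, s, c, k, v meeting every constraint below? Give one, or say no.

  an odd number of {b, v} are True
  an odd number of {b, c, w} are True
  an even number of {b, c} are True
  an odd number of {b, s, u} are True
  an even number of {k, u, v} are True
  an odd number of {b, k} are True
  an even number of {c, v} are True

No satisfying assignment exists.

Adding constraints 1, 3, 7 mod 2: every variable appears an even number of times on the left, so the left side is 0.
But the right sides sum to 1 (mod 2). 0 ≠ 1 — the system is inconsistent.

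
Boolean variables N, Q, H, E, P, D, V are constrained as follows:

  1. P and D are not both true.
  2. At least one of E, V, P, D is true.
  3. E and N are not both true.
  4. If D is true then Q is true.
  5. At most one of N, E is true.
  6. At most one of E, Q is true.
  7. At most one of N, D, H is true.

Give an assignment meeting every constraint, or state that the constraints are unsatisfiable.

N = True; Q = False; H = False; E = False; P = False; D = False; V = True

  (1) P=F, D=F — not both ✓
  (2) {E, V, P, D}: 1 true — at least one ✓
  (3) E=F, N=T — not both ✓
  (4) D=F ⇒ Q: vacuous ✓
  (5) {N, E}: 1 true — at most one ✓
  (6) {E, Q}: 0 true — at most one ✓
  (7) {N, D, H}: 1 true — at most one ✓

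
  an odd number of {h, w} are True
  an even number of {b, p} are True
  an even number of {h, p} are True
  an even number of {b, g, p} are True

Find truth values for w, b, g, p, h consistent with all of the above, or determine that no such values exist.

w=F, b=T, g=F, p=T, h=T

{h, w}: 1 true → odd ✓
{b, p}: 2 true → even ✓
{h, p}: 2 true → even ✓
{b, g, p}: 2 true → even ✓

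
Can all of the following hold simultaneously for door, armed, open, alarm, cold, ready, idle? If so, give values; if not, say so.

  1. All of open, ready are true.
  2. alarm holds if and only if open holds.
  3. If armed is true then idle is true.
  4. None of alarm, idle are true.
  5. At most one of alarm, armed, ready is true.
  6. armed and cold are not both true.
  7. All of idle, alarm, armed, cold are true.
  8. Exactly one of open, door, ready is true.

UNSATISFIABLE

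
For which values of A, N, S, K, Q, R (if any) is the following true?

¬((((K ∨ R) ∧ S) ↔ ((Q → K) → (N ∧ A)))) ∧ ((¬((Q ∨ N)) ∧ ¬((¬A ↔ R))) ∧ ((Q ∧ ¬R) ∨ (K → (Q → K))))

A=T; N=F; S=T; K=F; Q=F; R=T

  ¬((((K ∨ R) ∧ S) ↔ ((Q → K) → (N ∧ A)))) = True
    ((K ∨ R) ∧ S) ↔ ((Q → K) → (N ∧ A)) = False
      (K ∨ R) ∧ S = True
        K ∨ R = True
      (Q → K) → (N ∧ A) = False
        Q → K = True
        N ∧ A = False
  (¬((Q ∨ N)) ∧ ¬((¬A ↔ R))) ∧ ((Q ∧ ¬R) ∨ (K → (Q → K))) = True
    ¬((Q ∨ N)) ∧ ¬((¬A ↔ R)) = True
      ¬((Q ∨ N)) = True
        Q ∨ N = False
      ¬((¬A ↔ R)) = True
        ¬A ↔ R = False
          ¬A = False
    (Q ∧ ¬R) ∨ (K → (Q → K)) = True
      Q ∧ ¬R = False
        ¬R = False
      K → (Q → K) = True
        Q → K = True
Both conjuncts True, so the formula holds.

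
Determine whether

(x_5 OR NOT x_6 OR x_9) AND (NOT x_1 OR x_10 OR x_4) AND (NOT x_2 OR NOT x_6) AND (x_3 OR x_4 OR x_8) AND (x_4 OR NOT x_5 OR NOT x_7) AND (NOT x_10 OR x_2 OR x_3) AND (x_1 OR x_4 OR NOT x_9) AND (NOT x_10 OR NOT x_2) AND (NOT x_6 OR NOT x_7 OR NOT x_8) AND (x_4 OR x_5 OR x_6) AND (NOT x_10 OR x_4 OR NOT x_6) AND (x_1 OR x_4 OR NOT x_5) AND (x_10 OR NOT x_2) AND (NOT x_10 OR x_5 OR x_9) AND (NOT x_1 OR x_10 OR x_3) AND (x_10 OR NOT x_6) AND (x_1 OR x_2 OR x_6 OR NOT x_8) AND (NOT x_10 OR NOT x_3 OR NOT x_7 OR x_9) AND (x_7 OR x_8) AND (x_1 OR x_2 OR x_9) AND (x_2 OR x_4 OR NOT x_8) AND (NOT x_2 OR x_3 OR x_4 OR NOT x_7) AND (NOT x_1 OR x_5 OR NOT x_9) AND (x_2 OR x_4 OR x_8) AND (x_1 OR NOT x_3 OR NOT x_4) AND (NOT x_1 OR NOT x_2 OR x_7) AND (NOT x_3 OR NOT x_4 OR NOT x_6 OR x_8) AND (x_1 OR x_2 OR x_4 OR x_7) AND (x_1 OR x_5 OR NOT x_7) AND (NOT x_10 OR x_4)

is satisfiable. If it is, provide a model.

Set x_1 = True.
Try x_2 = True:
  (NOT x_2 OR NOT x_6) forces x_6 = False.
  (NOT x_10 OR NOT x_2) forces x_10 = False.
  clause (x_10 OR NOT x_2) is falsified — backtrack.
So x_2 = False.
Try x_3 = False:
  (NOT x_10 OR x_2 OR x_3) forces x_10 = False.
  clause (NOT x_1 OR x_10 OR x_3) is falsified — backtrack.
So x_3 = True.
Set x_4 = True.
Set x_5 = True.
Set x_6 = False.
Set x_7 = True.
Set x_8 = True.
Set x_9 = False.
  then (NOT x_10 OR NOT x_3 OR NOT x_7 OR x_9) forces x_10 = False.
All clauses satisfied.

x_1 = True, x_2 = False, x_3 = True, x_4 = True, x_5 = True, x_6 = False, x_7 = True, x_8 = True, x_9 = False, x_10 = False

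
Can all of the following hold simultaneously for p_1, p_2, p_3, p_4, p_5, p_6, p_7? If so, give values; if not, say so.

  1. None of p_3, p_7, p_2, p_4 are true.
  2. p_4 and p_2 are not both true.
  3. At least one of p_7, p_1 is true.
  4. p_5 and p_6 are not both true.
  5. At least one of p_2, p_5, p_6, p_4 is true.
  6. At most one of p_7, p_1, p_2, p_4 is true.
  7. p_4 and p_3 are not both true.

p_1 = True, p_2 = False, p_3 = False, p_4 = False, p_5 = False, p_6 = True, p_7 = False

  (1) {p_3, p_7, p_2, p_4}: 0 true — none ✓
  (2) p_4=F, p_2=F — not both ✓
  (3) {p_7, p_1}: 1 true — at least one ✓
  (4) p_5=F, p_6=T — not both ✓
  (5) {p_2, p_5, p_6, p_4}: 1 true — at least one ✓
  (6) {p_7, p_1, p_2, p_4}: 1 true — at most one ✓
  (7) p_4=F, p_3=F — not both ✓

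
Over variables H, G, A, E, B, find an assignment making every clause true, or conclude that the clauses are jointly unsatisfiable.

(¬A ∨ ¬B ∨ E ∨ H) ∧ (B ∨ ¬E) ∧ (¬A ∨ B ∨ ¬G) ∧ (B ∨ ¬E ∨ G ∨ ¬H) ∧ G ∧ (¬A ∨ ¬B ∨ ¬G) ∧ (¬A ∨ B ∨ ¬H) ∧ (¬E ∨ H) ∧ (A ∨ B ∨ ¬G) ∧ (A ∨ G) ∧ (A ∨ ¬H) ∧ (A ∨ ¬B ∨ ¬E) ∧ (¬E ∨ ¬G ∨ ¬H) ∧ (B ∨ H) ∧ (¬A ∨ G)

H=F, G=T, A=F, E=F, B=T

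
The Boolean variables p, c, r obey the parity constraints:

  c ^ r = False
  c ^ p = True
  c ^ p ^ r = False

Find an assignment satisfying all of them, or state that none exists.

p = False, c = True, r = True

c ^ r = T ^ T = False ✓
c ^ p = T ^ F = True ✓
c ^ p ^ r = T ^ F ^ T = False ✓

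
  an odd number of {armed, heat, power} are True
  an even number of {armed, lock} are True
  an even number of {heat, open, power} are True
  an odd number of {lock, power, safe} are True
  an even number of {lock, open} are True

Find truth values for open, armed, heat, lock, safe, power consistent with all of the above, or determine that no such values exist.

The formula is unsatisfiable.

Adding constraints 1, 2, 3, 5 mod 2: every variable appears an even number of times on the left, so the left side is 0.
But the right sides sum to 1 (mod 2). 0 ≠ 1 — the system is inconsistent.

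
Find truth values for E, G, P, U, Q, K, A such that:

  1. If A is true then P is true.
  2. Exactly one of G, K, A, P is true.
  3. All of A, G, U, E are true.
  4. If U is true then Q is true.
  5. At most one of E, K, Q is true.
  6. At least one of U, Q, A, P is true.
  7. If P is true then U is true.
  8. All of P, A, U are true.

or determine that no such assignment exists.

UNSATISFIABLE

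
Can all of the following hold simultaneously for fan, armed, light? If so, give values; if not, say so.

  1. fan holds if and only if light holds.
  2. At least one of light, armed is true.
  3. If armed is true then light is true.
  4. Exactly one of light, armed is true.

fan = True, armed = False, light = True

  (1) fan=T, light=T — same ✓
  (2) {light, armed}: 1 true — at least one ✓
  (3) armed=F ⇒ light: vacuous ✓
  (4) {light, armed}: 1 true — exactly one ✓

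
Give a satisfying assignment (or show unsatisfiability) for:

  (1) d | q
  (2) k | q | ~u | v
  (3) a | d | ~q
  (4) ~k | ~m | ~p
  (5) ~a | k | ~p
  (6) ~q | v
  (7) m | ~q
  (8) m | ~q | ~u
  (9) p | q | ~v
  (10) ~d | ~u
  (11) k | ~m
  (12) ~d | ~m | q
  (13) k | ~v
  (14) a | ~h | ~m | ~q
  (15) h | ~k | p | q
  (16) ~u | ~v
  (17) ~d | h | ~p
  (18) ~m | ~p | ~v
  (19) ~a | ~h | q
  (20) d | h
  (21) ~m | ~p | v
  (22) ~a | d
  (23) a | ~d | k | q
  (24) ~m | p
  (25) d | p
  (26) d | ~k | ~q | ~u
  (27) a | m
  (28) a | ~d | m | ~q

a = True, u = False, h = False, k = False, p = False, d = True, m = False, q = False, v = False

Try a = False:
  (a | m) forces m = True.
  (k | ~m) forces k = True.
  (~k | ~m | ~p) forces p = False.
  clause (~m | p) is falsified — backtrack.
So a = True.
  then (~a | d) forces d = True.
  then (~d | ~u) forces u = False.
Set h = False.
  then (~d | h | ~p) forces p = False.
  then (~m | p) forces m = False.
  then (m | ~q) forces q = False.
  then (p | q | ~v) forces v = False.
  then (h | ~k | p | q) forces k = False.
All clauses satisfied.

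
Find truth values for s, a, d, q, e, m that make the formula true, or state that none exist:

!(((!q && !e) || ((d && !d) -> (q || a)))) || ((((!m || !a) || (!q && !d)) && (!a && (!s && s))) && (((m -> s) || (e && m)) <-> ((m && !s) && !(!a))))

Case a = True: the formula becomes !True || (False && (((m -> s) || (e && m)) <-> (m && !s))) = False.
Case a = False: the formula simplifies to !(((!q && !e) || ((d && !d) -> q))) || ((!s && s) && !(((m -> s) || (e && m)))).
  s = True: simplifies to !(((!q && !e) || ((d && !d) -> q))).
    d = True: this becomes !(((!q && !e) || True)) = False.
    d = False: this becomes !(((!q && !e) || True)) = False.
  s = False: simplifies to !(((!q && !e) || ((d && !d) -> q))).
    d = True: this becomes !(((!q && !e) || True)) = False.
    d = False: this becomes !(((!q && !e) || True)) = False.
Both cases fail — unsatisfiable.

Unsatisfiable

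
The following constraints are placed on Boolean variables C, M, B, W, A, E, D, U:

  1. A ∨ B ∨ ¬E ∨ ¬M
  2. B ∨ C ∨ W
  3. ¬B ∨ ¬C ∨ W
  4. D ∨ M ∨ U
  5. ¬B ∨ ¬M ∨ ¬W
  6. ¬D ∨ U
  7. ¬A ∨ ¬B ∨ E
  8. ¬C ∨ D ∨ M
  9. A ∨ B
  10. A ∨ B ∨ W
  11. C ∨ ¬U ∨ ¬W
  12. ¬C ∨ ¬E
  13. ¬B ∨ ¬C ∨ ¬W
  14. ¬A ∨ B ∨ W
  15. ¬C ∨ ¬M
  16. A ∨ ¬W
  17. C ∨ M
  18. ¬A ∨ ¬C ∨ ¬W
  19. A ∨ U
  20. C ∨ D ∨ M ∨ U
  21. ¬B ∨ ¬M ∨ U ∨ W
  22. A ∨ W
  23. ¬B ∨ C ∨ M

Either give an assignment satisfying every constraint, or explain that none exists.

C = False, M = True, B = False, W = True, A = True, E = True, D = False, U = False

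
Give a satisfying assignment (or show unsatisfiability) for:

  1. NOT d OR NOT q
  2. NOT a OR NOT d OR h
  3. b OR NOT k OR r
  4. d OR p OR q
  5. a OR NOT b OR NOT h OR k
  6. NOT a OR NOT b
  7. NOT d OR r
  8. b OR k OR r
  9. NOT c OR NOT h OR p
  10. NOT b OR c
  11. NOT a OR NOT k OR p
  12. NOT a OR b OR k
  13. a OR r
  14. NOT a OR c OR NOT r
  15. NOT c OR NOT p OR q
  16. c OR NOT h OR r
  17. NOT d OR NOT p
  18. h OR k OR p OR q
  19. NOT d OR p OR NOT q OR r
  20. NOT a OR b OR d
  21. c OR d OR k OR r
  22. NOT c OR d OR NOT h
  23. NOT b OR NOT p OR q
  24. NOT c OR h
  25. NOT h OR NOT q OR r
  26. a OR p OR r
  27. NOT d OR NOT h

c = False, k = False, d = False, p = True, b = False, a = False, h = True, q = True, r = True

Try c = True:
  (NOT c OR h) forces h = True.
  (NOT c OR NOT h OR p) forces p = True.
  (NOT c OR NOT p OR q) forces q = True.
  (NOT d OR NOT q) forces d = False.
  clause (NOT c OR d OR NOT h) is falsified — backtrack.
So c = False.
  then (NOT b OR c) forces b = False.
Set k = False.
  then (b OR k OR r) forces r = True.
  then (NOT a OR b OR k) forces a = False.
Set d = False.
Set p = True.
Set h = True.
Set q = True.
All clauses satisfied.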